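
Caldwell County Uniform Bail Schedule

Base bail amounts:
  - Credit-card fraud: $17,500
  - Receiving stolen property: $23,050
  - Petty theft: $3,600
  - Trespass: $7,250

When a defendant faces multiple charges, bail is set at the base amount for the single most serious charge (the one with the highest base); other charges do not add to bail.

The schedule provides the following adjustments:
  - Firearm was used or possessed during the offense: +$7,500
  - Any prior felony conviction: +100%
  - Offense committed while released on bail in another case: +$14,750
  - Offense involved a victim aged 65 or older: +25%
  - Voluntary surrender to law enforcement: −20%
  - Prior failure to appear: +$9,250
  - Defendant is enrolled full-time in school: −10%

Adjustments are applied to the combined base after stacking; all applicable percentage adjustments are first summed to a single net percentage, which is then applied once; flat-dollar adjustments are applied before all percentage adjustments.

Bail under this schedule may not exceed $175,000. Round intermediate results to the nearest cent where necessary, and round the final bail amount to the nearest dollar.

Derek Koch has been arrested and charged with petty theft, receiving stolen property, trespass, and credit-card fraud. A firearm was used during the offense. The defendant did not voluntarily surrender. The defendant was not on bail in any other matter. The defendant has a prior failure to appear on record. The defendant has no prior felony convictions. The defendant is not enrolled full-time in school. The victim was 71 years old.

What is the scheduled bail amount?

Base amounts from the schedule: petty theft $3,600; receiving stolen property $23,050; trespass $7,250; credit-card fraud $17,500.
Stacking rule: use the highest base only. Highest is receiving stolen property at $23,050. Combined base = $23,050.
Firearm was used or possessed during the offense (+$7,500 flat): $23,050 + $7,500 = $30,550.
Prior failure to appear (+$9,250 flat): $30,550 + $9,250 = $39,800.
Offense involved a victim aged 65 or older (+25%): $39,800 × 1.25 = $49,750.
$49,750 is within the $175,000 maximum.

$49,750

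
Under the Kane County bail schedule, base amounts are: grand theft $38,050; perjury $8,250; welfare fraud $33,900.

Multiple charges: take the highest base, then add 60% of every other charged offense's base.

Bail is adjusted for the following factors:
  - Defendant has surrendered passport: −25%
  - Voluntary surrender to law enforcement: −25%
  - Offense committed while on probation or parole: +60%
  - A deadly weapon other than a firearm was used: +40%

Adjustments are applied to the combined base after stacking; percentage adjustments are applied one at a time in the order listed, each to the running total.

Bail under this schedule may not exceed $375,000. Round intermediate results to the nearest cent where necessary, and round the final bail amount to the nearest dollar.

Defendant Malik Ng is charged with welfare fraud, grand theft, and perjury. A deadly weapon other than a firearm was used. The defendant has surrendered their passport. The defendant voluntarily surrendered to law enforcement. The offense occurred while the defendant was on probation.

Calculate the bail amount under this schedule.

Base amounts from the schedule: welfare fraud $33,900; grand theft $38,050; perjury $8,250.
Stacking rule: highest base plus 60% of each additional charge. Highest is grand theft at $38,050. Additional: $33,900 × 60% = $20,340; $8,250 × 60% = $4,950. Combined base = $38,050 + $25,290 = $63,340.
Defendant has surrendered passport (−25%): $63,340 × 0.75 = $47,505.
Voluntary surrender to law enforcement (−25%): $47,505 × 0.75 = $35,628.75.
Offense committed while on probation or parole (+60%): $35,628.75 × 1.6 = $57,006.
A deadly weapon other than a firearm was used (+40%): $57,006 × 1.4 = $79,808.40.
$79,808.40 is within the $375,000 maximum.
Rounded to the nearest dollar: $79,808.

$79,808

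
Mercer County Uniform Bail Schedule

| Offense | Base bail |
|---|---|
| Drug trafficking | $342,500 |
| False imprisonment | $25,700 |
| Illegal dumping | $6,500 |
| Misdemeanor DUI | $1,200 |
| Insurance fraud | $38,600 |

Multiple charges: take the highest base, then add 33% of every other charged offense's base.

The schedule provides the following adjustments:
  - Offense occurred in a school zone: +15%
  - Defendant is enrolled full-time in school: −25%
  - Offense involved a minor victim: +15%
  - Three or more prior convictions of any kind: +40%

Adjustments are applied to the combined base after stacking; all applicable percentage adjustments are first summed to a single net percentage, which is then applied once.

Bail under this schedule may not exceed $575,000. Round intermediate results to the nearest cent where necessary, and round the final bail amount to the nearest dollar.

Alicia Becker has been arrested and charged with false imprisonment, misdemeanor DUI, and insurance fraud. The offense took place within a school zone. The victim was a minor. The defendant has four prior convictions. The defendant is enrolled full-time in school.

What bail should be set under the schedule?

Base amounts from the schedule: false imprisonment $25,700; misdemeanor DUI $1,200; insurance fraud $38,600.
Stacking rule: highest base plus 33% of each additional charge. Highest is insurance fraud at $38,600. Additional: $25,700 × 33% = $8,481; $1,200 × 33% = $396. Combined base = $38,600 + $8,877 = $47,477.
Net percentage adjustment: +15% −25% +15% +40% = +45%. $47,477 × 1.45 = $68,841.65.
$68,841.65 is within the $575,000 maximum.
Rounded to the nearest dollar: $68,842.

$68,842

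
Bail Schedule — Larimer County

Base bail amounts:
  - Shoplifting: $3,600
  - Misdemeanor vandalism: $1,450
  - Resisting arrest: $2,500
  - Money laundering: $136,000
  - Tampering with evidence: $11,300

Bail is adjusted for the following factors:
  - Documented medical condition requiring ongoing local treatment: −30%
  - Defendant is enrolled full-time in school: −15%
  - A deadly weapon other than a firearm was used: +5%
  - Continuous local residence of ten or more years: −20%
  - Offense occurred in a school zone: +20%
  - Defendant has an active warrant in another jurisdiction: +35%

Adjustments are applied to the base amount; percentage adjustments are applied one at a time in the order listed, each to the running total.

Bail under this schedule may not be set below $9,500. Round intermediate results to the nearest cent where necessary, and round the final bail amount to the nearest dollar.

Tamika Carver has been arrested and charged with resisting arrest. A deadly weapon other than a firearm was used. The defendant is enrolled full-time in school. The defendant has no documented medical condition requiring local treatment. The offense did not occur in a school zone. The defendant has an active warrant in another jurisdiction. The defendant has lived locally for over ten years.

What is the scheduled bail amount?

$9,500

Base amounts from the schedule: resisting arrest $2,500.
Single charge. Combined base = $2,500.
Defendant is enrolled full-time in school (−15%): $2,500 × 0.85 = $2,125.
A deadly weapon other than a firearm was used (+5%): $2,125 × 1.05 = $2,231.25.
Continuous local residence of ten or more years (−20%): $2,231.25 × 0.8 = $1,785.
Defendant has an active warrant in another jurisdiction (+35%): $1,785 × 1.35 = $2,409.75.
Result $2,409.75 is below the minimum of $9,500; bail is set at the minimum $9,500.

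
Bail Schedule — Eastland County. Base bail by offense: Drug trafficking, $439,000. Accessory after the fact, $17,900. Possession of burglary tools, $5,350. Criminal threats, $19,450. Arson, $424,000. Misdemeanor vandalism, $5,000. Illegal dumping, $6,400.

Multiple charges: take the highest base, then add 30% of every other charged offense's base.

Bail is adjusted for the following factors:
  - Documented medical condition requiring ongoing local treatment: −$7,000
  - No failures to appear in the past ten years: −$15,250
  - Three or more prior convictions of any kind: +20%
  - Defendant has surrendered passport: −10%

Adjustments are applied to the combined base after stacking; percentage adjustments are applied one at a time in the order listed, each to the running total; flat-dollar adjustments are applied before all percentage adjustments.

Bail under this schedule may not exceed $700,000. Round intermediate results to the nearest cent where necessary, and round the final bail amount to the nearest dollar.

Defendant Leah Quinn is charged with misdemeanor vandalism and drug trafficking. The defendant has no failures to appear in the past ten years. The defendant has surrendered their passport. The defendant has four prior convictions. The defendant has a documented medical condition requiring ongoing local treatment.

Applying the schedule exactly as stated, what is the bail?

Base amounts from the schedule: misdemeanor vandalism $5,000; drug trafficking $439,000.
Stacking rule: highest base plus 30% of each additional charge. Highest is drug trafficking at $439,000. Additional: $5,000 × 30% = $1,500. Combined base = $439,000 + $1,500 = $440,500.
Documented medical condition requiring ongoing local treatment (−$7,000 flat): $440,500 − $7,000 = $433,500.
No failures to appear in the past ten years (−$15,250 flat): $433,500 − $15,250 = $418,250.
Three or more prior convictions of any kind (+20%): $418,250 × 1.2 = $501,900.
Defendant has surrendered passport (−10%): $501,900 × 0.9 = $451,710.
$451,710 is within the $700,000 maximum.

$451,710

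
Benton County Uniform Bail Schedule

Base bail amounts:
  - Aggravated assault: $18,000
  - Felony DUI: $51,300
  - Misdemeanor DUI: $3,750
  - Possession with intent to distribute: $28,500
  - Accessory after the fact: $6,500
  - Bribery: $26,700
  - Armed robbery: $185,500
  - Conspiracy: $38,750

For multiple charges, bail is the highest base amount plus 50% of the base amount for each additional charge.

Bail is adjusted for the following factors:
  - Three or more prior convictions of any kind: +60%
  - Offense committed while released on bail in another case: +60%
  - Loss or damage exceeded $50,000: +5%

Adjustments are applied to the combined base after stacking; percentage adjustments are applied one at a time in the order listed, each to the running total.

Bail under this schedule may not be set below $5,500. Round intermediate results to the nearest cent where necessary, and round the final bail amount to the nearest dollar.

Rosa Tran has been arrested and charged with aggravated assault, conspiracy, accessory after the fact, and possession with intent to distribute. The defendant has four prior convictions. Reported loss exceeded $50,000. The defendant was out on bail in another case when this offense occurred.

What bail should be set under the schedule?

Base amounts from the schedule: aggravated assault $18,000; conspiracy $38,750; accessory after the fact $6,500; possession with intent to distribute $28,500.
Stacking rule: highest base plus 50% of each additional charge. Highest is conspiracy at $38,750. Additional: $18,000 × 50% = $9,000; $6,500 × 50% = $3,250; $28,500 × 50% = $14,250. Combined base = $38,750 + $26,500 = $65,250.
Three or more prior convictions of any kind (+60%): $65,250 × 1.6 = $104,400.
Offense committed while released on bail in another case (+60%): $104,400 × 1.6 = $167,040.
Loss or damage exceeded $50,000 (+5%): $167,040 × 1.05 = $175,392.
$175,392 is at or above the $5,500 minimum.

$175,392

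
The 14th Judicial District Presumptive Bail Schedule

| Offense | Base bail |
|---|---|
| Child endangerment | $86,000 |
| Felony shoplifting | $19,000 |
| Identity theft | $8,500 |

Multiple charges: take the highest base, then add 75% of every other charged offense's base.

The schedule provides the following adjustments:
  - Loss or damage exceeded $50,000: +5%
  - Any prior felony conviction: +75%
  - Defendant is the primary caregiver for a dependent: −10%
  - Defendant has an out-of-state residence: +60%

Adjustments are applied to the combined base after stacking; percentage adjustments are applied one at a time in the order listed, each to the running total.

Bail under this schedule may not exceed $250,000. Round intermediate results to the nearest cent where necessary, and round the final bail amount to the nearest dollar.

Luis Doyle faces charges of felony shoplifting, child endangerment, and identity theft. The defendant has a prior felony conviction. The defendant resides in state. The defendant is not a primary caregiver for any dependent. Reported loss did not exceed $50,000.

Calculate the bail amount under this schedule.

Base amounts from the schedule: felony shoplifting $19,000; child endangerment $86,000; identity theft $8,500.
Stacking rule: highest base plus 75% of each additional charge. Highest is child endangerment at $86,000. Additional: $19,000 × 75% = $14,250; $8,500 × 75% = $6,375. Combined base = $86,000 + $20,625 = $106,625.
Any prior felony conviction (+75%): $106,625 × 1.75 = $186,593.75.
$186,593.75 is within the $250,000 maximum.
Rounded to the nearest dollar: $186,594.

$186,594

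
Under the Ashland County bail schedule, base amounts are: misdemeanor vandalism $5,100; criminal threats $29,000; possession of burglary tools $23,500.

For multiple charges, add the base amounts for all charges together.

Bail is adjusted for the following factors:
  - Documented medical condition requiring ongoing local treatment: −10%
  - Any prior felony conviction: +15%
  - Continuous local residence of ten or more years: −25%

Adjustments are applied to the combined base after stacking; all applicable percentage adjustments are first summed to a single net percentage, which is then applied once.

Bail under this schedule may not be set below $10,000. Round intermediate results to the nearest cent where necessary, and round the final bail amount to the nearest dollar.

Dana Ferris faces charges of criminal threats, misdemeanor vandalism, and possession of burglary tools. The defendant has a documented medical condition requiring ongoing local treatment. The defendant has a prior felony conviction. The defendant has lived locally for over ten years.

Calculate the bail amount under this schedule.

$46,080

Base amounts from the schedule: criminal threats $29,000; misdemeanor vandalism $5,100; possession of burglary tools $23,500.
Stacking rule: sum of all bases. $29,000 + $5,100 + $23,500 = $57,600.
Net percentage adjustment: −10% +15% −25% = −20%. $57,600 × 0.8 = $46,080.
$46,080 is at or above the $10,000 minimum.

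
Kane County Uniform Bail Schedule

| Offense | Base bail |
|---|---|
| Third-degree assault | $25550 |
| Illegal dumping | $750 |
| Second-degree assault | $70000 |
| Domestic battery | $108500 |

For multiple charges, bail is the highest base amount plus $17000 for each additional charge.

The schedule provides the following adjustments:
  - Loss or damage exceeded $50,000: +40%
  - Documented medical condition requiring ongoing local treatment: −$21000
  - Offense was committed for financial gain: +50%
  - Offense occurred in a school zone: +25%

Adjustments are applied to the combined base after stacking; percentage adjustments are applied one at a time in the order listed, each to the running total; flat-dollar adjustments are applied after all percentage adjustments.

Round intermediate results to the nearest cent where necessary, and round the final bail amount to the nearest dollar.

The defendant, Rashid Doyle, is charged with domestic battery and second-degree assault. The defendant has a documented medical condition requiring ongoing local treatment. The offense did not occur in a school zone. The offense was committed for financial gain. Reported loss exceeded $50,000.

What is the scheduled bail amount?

Base amounts from the schedule: domestic battery $108500; second-degree assault $70000.
Stacking rule: highest base plus $17000 per additional charge. Highest is domestic battery at $108500; 1 additional charge → +$17000. Combined base = $125500.
Loss or damage exceeded $50,000 (+40%): $125500 × 1.4 = $175700.
Offense was committed for financial gain (+50%): $175700 × 1.5 = $263550.
Documented medical condition requiring ongoing local treatment (−$21000 flat): $263550 − $21000 = $242550.

$242550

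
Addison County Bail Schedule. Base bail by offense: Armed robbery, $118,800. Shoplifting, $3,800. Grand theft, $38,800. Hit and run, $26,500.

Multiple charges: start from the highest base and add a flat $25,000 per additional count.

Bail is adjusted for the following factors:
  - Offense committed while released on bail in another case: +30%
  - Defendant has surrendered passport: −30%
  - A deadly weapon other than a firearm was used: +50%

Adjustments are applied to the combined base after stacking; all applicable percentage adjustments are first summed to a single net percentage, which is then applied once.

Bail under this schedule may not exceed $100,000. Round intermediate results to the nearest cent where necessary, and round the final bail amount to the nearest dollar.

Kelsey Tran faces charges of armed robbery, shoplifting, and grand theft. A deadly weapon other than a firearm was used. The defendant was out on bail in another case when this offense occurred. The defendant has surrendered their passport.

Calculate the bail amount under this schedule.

Base amounts from the schedule: armed robbery $118,800; shoplifting $3,800; grand theft $38,800.
Stacking rule: highest base plus $25,000 per additional charge. Highest is armed robbery at $118,800; 2 additional charges → +$50,000. Combined base = $168,800.
Net percentage adjustment: +30% −30% +50% = +50%. $168,800 × 1.5 = $253,200.
Result $253,200 exceeds the maximum of $100,000; bail is capped at $100,000.

$100,000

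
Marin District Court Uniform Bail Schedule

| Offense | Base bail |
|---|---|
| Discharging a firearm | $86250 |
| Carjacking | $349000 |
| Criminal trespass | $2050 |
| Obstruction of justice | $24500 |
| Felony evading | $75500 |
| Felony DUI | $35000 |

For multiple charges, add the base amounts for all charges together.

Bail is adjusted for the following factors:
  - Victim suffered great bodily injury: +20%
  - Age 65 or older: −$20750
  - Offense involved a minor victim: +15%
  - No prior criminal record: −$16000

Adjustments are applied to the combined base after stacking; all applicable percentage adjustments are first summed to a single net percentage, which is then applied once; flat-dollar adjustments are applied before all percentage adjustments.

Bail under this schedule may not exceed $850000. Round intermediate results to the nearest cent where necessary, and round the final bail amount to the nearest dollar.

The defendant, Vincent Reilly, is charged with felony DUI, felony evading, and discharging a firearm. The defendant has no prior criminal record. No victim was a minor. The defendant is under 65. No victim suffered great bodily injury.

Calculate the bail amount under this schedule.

$180750

Base amounts from the schedule: felony DUI $35000; felony evading $75500; discharging a firearm $86250.
Stacking rule: sum of all bases. $35000 + $75500 + $86250 = $196750.
No prior criminal record (−$16000 flat): $196750 − $16000 = $180750.
$180750 is within the $850000 maximum.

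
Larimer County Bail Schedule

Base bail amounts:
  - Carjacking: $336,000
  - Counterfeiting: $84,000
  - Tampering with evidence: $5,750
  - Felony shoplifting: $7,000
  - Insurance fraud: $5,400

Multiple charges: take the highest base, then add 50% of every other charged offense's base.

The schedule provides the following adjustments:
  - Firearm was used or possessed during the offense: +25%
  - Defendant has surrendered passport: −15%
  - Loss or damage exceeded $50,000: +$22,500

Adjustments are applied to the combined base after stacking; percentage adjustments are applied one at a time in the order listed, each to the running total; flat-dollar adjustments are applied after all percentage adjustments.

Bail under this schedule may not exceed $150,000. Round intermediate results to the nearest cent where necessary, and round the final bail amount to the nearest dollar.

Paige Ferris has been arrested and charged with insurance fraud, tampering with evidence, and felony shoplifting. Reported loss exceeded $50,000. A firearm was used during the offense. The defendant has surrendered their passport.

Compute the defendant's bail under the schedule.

$35,861

Base amounts from the schedule: insurance fraud $5,400; tampering with evidence $5,750; felony shoplifting $7,000.
Stacking rule: highest base plus 50% of each additional charge. Highest is felony shoplifting at $7,000. Additional: $5,400 × 50% = $2,700; $5,750 × 50% = $2,875. Combined base = $7,000 + $5,575 = $12,575.
Firearm was used or possessed during the offense (+25%): $12,575 × 1.25 = $15,718.75.
Defendant has surrendered passport (−15%): $15,718.75 × 0.85 = $13,360.94.
Loss or damage exceeded $50,000 (+$22,500 flat): $13,360.94 + $22,500 = $35,860.94.
$35,860.94 is within the $150,000 maximum.
Rounded to the nearest dollar: $35,861.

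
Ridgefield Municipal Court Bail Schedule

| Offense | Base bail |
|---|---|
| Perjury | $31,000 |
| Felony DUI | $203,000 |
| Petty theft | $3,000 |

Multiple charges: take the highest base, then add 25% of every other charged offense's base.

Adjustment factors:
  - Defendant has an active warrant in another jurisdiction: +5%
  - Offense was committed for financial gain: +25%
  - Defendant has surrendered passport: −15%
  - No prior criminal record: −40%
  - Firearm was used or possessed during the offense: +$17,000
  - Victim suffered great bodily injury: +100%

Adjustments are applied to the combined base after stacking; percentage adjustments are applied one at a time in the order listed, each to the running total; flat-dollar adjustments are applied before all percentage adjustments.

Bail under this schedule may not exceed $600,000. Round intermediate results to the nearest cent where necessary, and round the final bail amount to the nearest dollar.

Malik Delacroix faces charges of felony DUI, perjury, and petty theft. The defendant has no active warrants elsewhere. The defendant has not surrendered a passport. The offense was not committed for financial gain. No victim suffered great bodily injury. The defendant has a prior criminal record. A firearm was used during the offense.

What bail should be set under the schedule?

Base amounts from the schedule: felony DUI $203,000; perjury $31,000; petty theft $3,000.
Stacking rule: highest base plus 25% of each additional charge. Highest is felony DUI at $203,000. Additional: $31,000 × 25% = $7,750; $3,000 × 25% = $750. Combined base = $203,000 + $8,500 = $211,500.
Firearm was used or possessed during the offense (+$17,000 flat): $211,500 + $17,000 = $228,500.
$228,500 is within the $600,000 maximum.

$228,500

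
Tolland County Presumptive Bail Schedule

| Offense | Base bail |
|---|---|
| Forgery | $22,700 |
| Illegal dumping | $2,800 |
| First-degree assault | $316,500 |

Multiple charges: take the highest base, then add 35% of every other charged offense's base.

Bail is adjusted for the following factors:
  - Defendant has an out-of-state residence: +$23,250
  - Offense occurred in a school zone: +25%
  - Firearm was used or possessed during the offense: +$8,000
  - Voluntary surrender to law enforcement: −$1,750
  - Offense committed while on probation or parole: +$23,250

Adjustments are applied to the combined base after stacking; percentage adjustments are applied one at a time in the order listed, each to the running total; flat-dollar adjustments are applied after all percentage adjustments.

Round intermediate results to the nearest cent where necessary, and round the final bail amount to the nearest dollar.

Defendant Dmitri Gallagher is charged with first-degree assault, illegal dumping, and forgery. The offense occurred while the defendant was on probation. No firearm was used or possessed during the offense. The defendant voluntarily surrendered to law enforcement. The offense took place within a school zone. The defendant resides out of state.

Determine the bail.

$451,531

Base amounts from the schedule: first-degree assault $316,500; illegal dumping $2,800; forgery $22,700.
Stacking rule: highest base plus 35% of each additional charge. Highest is first-degree assault at $316,500. Additional: $2,800 × 35% = $980; $22,700 × 35% = $7,945. Combined base = $316,500 + $8,925 = $325,425.
Offense occurred in a school zone (+25%): $325,425 × 1.25 = $406,781.25.
Defendant has an out-of-state residence (+$23,250 flat): $406,781.25 + $23,250 = $430,031.25.
Voluntary surrender to law enforcement (−$1,750 flat): $430,031.25 − $1,750 = $428,281.25.
Offense committed while on probation or parole (+$23,250 flat): $428,281.25 + $23,250 = $451,531.25.
Rounded to the nearest dollar: $451,531.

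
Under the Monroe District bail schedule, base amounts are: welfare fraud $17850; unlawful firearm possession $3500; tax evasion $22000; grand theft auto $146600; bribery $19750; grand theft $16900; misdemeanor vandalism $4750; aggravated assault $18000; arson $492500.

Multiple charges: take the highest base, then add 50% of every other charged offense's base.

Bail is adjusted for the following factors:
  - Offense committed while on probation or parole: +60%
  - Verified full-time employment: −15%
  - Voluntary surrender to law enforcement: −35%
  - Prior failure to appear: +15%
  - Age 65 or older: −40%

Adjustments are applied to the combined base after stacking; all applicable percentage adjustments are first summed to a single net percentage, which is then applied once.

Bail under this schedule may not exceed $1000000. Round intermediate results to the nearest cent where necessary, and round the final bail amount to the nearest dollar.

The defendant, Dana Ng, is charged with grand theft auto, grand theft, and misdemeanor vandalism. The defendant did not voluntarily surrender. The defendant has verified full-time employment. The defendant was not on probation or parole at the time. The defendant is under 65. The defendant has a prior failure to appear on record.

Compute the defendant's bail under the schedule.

Base amounts from the schedule: grand theft auto $146600; grand theft $16900; misdemeanor vandalism $4750.
Stacking rule: highest base plus 50% of each additional charge. Highest is grand theft auto at $146600. Additional: $16900 × 50% = $8450; $4750 × 50% = $2375. Combined base = $146600 + $10825 = $157425.
Net percentage adjustment: −15% +15% = +0%. $157425 × 1 = $157425.
$157425 is within the $1000000 maximum.

$157425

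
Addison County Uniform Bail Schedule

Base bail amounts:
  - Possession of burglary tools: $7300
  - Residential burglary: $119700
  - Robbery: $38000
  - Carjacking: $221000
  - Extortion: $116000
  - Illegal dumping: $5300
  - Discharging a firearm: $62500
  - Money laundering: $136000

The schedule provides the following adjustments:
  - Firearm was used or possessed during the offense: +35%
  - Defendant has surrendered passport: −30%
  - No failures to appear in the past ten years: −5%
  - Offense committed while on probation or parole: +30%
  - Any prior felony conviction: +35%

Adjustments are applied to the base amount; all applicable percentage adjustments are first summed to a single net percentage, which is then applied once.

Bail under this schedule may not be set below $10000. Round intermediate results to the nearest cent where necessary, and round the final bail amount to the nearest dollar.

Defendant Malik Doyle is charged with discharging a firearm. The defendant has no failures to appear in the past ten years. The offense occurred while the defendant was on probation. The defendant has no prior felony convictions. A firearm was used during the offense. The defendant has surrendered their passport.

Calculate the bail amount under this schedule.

$81250

Base amounts from the schedule: discharging a firearm $62500.
Single charge. Combined base = $62500.
Net percentage adjustment: +35% −30% −5% +30% = +30%. $62500 × 1.3 = $81250.
$81250 is at or above the $10000 minimum.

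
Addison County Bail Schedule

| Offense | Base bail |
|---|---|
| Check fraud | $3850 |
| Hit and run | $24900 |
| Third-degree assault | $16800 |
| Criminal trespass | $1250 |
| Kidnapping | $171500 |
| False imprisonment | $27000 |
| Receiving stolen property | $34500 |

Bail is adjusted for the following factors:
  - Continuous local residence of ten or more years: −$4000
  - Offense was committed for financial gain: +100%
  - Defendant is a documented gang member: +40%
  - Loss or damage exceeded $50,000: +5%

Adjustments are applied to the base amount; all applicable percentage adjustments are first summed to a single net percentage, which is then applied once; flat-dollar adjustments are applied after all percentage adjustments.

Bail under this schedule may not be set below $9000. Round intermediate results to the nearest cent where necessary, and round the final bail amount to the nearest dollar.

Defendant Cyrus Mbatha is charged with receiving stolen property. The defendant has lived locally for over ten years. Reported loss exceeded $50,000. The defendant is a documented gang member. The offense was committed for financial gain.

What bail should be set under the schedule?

Base amounts from the schedule: receiving stolen property $34500.
Single charge. Combined base = $34500.
Net percentage adjustment: +100% +40% +5% = +145%. $34500 × 2.45 = $84525.
Continuous local residence of ten or more years (−$4000 flat): $84525 − $4000 = $80525.
$80525 is at or above the $9000 minimum.

$80525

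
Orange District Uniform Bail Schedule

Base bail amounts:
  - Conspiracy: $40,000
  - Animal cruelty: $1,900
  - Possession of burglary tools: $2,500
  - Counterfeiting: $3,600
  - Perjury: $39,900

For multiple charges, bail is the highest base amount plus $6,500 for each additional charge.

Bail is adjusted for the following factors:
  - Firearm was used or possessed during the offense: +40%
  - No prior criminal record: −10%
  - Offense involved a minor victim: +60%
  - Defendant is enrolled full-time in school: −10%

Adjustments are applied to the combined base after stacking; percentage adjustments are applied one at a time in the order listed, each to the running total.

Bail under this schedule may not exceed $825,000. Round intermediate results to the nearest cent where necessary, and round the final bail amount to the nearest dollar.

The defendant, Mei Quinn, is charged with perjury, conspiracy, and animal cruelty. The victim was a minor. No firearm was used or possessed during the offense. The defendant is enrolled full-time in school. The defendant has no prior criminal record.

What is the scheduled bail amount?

Base amounts from the schedule: perjury $39,900; conspiracy $40,000; animal cruelty $1,900.
Stacking rule: highest base plus $6,500 per additional charge. Highest is conspiracy at $40,000; 2 additional charges → +$13,000. Combined base = $53,000.
No prior criminal record (−10%): $53,000 × 0.9 = $47,700.
Offense involved a minor victim (+60%): $47,700 × 1.6 = $76,320.
Defendant is enrolled full-time in school (−10%): $76,320 × 0.9 = $68,688.
$68,688 is within the $825,000 maximum.

$68,688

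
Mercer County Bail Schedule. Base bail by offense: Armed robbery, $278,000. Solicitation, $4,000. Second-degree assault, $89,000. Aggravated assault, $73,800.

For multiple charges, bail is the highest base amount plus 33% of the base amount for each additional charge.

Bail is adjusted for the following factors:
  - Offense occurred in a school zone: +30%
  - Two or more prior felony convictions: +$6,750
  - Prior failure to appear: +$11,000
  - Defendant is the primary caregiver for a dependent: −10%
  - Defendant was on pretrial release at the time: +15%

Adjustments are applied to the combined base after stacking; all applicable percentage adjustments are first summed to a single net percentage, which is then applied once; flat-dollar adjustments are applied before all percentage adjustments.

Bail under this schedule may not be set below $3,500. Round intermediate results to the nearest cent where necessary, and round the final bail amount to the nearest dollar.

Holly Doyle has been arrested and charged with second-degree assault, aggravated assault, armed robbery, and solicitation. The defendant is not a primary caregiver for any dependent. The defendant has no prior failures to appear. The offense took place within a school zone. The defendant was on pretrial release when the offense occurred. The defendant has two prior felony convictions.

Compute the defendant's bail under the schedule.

$492,701

Base amounts from the schedule: second-degree assault $89,000; aggravated assault $73,800; armed robbery $278,000; solicitation $4,000.
Stacking rule: highest base plus 33% of each additional charge. Highest is armed robbery at $278,000. Additional: $89,000 × 33% = $29,370; $73,800 × 33% = $24,354; $4,000 × 33% = $1,320. Combined base = $278,000 + $55,044 = $333,044.
Two or more prior felony convictions (+$6,750 flat): $333,044 + $6,750 = $339,794.
Net percentage adjustment: +30% +15% = +45%. $339,794 × 1.45 = $492,701.30.
$492,701.30 is at or above the $3,500 minimum.
Rounded to the nearest dollar: $492,701.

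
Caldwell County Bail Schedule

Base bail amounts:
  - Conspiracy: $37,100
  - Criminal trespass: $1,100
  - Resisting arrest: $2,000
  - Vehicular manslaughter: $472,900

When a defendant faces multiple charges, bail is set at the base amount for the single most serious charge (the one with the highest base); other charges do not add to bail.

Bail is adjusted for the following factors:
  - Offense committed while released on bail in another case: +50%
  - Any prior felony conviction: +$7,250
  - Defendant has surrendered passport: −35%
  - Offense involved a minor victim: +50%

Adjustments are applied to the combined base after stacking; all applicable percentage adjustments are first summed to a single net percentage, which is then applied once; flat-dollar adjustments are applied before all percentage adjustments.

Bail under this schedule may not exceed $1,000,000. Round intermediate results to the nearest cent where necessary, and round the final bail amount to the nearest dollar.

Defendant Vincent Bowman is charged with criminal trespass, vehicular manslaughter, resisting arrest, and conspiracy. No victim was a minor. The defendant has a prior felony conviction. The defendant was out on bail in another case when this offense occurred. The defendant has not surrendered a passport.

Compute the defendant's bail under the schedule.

Base amounts from the schedule: criminal trespass $1,100; vehicular manslaughter $472,900; resisting arrest $2,000; conspiracy $37,100.
Stacking rule: use the highest base only. Highest is vehicular manslaughter at $472,900. Combined base = $472,900.
Any prior felony conviction (+$7,250 flat): $472,900 + $7,250 = $480,150.
Offense committed while released on bail in another case (+50%): $480,150 × 1.5 = $720,225.
$720,225 is within the $1,000,000 maximum.

$720,225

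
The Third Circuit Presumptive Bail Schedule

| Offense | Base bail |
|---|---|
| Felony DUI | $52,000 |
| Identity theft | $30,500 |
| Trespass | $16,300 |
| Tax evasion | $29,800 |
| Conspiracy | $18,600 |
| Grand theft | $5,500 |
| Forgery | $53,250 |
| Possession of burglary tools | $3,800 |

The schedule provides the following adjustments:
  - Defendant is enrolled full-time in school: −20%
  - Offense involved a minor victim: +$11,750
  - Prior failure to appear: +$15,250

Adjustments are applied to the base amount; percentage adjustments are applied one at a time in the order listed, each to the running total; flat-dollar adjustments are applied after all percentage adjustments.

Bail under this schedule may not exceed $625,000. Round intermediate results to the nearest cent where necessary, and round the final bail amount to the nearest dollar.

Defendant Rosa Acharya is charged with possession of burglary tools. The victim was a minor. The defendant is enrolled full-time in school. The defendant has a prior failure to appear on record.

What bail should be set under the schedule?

Base amounts from the schedule: possession of burglary tools $3,800.
Single charge. Combined base = $3,800.
Defendant is enrolled full-time in school (−20%): $3,800 × 0.8 = $3,040.
Offense involved a minor victim (+$11,750 flat): $3,040 + $11,750 = $14,790.
Prior failure to appear (+$15,250 flat): $14,790 + $15,250 = $30,040.
$30,040 is within the $625,000 maximum.

$30,040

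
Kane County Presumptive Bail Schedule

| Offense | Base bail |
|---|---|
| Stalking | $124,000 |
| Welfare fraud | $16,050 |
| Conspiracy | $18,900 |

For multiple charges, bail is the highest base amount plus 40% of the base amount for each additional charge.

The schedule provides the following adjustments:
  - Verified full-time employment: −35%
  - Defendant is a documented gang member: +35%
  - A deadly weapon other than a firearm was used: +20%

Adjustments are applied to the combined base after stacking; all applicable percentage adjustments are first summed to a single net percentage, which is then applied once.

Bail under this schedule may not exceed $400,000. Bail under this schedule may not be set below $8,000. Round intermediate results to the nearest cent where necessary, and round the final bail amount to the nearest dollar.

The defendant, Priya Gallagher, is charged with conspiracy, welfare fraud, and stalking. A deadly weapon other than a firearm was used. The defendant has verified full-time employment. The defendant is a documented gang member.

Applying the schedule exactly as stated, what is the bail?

Base amounts from the schedule: conspiracy $18,900; welfare fraud $16,050; stalking $124,000.
Stacking rule: highest base plus 40% of each additional charge. Highest is stalking at $124,000. Additional: $18,900 × 40% = $7,560; $16,050 × 40% = $6,420. Combined base = $124,000 + $13,980 = $137,980.
Net percentage adjustment: −35% +35% +20% = +20%. $137,980 × 1.2 = $165,576.
$165,576 is within the $400,000 maximum.
$165,576 is at or above the $8,000 minimum.

$165,576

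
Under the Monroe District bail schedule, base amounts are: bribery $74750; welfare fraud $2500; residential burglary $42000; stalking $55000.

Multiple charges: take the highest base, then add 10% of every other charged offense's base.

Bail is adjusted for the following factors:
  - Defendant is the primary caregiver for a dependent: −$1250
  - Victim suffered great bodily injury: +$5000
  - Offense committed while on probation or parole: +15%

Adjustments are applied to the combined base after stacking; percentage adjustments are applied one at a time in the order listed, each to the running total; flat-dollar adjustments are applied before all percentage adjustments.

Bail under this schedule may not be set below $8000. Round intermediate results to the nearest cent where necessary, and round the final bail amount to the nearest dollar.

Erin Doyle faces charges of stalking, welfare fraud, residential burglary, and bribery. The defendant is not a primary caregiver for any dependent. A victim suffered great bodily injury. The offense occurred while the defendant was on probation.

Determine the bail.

Base amounts from the schedule: stalking $55000; welfare fraud $2500; residential burglary $42000; bribery $74750.
Stacking rule: highest base plus 10% of each additional charge. Highest is bribery at $74750. Additional: $55000 × 10% = $5500; $2500 × 10% = $250; $42000 × 10% = $4200. Combined base = $74750 + $9950 = $84700.
Victim suffered great bodily injury (+$5000 flat): $84700 + $5000 = $89700.
Offense committed while on probation or parole (+15%): $89700 × 1.15 = $103155.
$103155 is at or above the $8000 minimum.

$103155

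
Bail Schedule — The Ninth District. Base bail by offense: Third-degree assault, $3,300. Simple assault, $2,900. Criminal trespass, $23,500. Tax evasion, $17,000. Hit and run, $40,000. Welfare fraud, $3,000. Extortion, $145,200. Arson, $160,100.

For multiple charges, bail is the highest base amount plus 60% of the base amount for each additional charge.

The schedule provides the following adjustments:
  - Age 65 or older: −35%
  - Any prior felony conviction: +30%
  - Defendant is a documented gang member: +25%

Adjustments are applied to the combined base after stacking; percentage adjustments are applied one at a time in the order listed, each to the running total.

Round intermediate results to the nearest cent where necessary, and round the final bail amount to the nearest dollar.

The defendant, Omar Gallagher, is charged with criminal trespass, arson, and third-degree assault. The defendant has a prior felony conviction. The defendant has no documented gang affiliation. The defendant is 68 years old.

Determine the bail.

Base amounts from the schedule: criminal trespass $23,500; arson $160,100; third-degree assault $3,300.
Stacking rule: highest base plus 60% of each additional charge. Highest is arson at $160,100. Additional: $23,500 × 60% = $14,100; $3,300 × 60% = $1,980. Combined base = $160,100 + $16,080 = $176,180.
Age 65 or older (−35%): $176,180 × 0.65 = $114,517.
Any prior felony conviction (+30%): $114,517 × 1.3 = $148,872.10.
Rounded to the nearest dollar: $148,872.

$148,872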